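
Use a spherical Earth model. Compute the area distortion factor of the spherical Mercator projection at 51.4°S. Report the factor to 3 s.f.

2.57

For Mercator, h = k = sec φ (a conformal cylindrical projection has a single point scale, 1/cos φ).
Areal scale = k² = sec²φ = 1/cos²(51.4°) = 1/0.6239² = 2.569.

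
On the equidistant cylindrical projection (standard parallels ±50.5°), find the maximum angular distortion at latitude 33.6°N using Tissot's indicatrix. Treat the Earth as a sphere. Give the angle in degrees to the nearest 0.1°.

The equidistant cylindrical projection with φ₀ = 50.5° has h = 1 (meridians true) and k = cos φ₀ / cos φ along parallels.
At 33.6°: h = 1.000, k = 0.7637; principal scales a = 1.000, b = 0.7637.
sin(ω/2) = (a − b)/(a + b) = 0.2363/1.764 = 0.1340, so ω = 2 arcsin(0.1340) ≈ 15.4°.

15.4°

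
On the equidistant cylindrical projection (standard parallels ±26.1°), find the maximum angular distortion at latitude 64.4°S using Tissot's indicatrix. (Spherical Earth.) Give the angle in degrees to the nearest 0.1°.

With standard parallel φ₀ = 26.1°, the equirectangular projection gives x = Rλ cos φ₀, y = Rφ, so h = 1 and k = cos 26.1° / cos φ.
At 64.4°: h = 1.000, k = 2.078; principal scales a = 2.078, b = 1.000.
sin(ω/2) = (a − b)/(a + b) = 1.078/3.078 = 0.3503, so ω = 2 arcsin(0.3503) ≈ 41.0°.

41.0°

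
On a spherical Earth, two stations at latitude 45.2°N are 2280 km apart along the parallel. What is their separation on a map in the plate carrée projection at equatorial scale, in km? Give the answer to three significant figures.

3240 km

In the plate carrée (x = Rλ, y = Rφ), meridians are true-scale (h = 1) and parallels are stretched by k = sec φ.
Along the parallel, k = sec 45.2° = 1/0.7046 = 1.419.
Map distance = 2280 × 1.419 ≈ 3240 km.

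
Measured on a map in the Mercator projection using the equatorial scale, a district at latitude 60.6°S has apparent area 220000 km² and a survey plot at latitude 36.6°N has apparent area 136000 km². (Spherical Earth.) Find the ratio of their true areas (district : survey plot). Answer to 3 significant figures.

0.605

Since Mercator area scale is 1/cos²φ, the true area equals the apparent area multiplied by cos²φ.
True area of district: 220000 × cos²(60.6°) = 220000 × 0.2410 = 53020 km².
True area of survey plot: 136000 × cos²(36.6°) = 136000 × 0.6445 = 87650 km².
Ratio = 53020 / 87650 ≈ 0.605.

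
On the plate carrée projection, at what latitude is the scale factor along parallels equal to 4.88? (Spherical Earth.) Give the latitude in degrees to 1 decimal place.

78.2°

Plate carrée: h = 1, k = sec φ along parallels.
sec φ = 4.88  ⇒  cos φ = 0.2049  ⇒  φ ≈ 78.2°.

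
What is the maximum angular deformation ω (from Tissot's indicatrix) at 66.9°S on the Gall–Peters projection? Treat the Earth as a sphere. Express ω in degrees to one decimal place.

63.9°

Gall–Peters is a cylindrical equal-area projection with standard parallels at ±45°. Cylindrical equal-area (φ₀ = 45°): h = cos φ / cos 45° along meridians, k = cos 45° / cos φ along parallels; h·k = 1.
At 66.9°: h = 0.5548, k = 1.802; principal scales a = 1.802, b = 0.5548.
sin(ω/2) = (a − b)/(a + b) = 1.247/2.357 = 0.5292, so ω = 2 arcsin(0.5292) ≈ 63.9°.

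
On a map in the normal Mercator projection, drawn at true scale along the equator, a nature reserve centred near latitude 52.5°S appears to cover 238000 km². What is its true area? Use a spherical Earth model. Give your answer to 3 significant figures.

For Mercator, h = k = sec φ (a conformal cylindrical projection has a single point scale, 1/cos φ).
Areal scale = k² = sec²φ = 1/cos²(52.5°) = 1/0.6088² = 2.698.
True area = apparent / (areal scale) = 238000 / 2.698 ≈ 88200 km².

88200 km²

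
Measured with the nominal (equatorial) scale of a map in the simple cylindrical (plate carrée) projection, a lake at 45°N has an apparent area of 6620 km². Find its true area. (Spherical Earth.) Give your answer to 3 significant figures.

In the plate carrée (x = Rλ, y = Rφ), meridians are true-scale (h = 1) and parallels are stretched by k = sec φ.
Areal scale = h·k = 1 × sec φ; at 45°, h = 1.000, k = 1.414, so h·k = 1.414.
True area = apparent / (areal scale) = 6620 / 1.414 ≈ 4680 km².

4680 km²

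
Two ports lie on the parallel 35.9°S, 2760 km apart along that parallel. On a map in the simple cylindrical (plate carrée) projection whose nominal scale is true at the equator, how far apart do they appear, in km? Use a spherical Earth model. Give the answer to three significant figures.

3410 km

In the plate carrée (x = Rλ, y = Rφ), meridians are true-scale (h = 1) and parallels are stretched by k = sec φ.
Along the parallel, k = sec 35.9° = 1/0.8100 = 1.235.
Map distance = 2760 × 1.235 ≈ 3410 km.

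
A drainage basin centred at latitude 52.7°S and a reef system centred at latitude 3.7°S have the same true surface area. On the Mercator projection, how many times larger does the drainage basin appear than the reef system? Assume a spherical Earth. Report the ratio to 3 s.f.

2.71

On Mercator, area is exaggerated by sec²φ = 1/cos²φ.
At 52.7°: sec²(52.7°) = 1/0.6060² = 2.723.
At 3.7°: sec²(3.7°) = 1/0.9979² = 1.004.
Ratio = 2.723/1.004 = cos²(3.7°)/cos²(52.7°) ≈ 2.71.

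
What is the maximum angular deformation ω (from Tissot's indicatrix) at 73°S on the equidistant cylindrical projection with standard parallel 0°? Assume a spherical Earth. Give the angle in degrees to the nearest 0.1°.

66.4°

In the plate carrée (x = Rλ, y = Rφ), meridians are true-scale (h = 1) and parallels are stretched by k = sec φ.
At 73°: h = 1.000, k = 3.420; principal scales a = 3.420, b = 1.000.
sin(ω/2) = (a − b)/(a + b) = 2.420/4.420 = 0.5475, so ω = 2 arcsin(0.5475) ≈ 66.4°.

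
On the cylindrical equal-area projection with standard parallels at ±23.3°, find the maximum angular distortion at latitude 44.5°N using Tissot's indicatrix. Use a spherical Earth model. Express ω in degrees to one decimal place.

28.7°

A cylindrical equal-area projection with standard parallel φ₀ has meridian scale h = cos φ / cos φ₀ and parallel scale k = cos φ₀ / cos φ (so areas are preserved, h·k = 1).
At 44.5°: h = 0.7766, k = 1.288; principal scales a = 1.288, b = 0.7766.
sin(ω/2) = (a − b)/(a + b) = 0.5111/2.064 = 0.2476, so ω = 2 arcsin(0.2476) ≈ 28.7°.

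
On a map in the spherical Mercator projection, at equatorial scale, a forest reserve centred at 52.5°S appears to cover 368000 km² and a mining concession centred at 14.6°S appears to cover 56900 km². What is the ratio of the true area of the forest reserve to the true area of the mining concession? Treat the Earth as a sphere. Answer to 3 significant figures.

2.56

Mercator's areal exaggeration is sec²φ; hence true area = (apparent area) · cos²φ.
True area of forest reserve: 368000 × cos²(52.5°) = 368000 × 0.3706 = 136400 km².
True area of mining concession: 56900 × cos²(14.6°) = 56900 × 0.9365 = 53280 km².
Ratio = 136400 / 53280 ≈ 2.56.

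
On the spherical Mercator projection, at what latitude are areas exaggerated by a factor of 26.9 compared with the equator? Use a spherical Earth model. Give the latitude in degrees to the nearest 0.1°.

Mercator areal scale is sec²φ.
sec²φ = 26.9  ⇒  cos²φ = 0.03717  ⇒  cos φ = 0.1928.
φ = arccos(0.1928) ≈ 78.9°.

78.9°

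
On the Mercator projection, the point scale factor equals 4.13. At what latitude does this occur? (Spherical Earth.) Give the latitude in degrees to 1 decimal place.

Mercator scale is k = sec φ = 1/cos φ.
1/cos φ = 4.13  ⇒  cos φ = 0.2421  ⇒  φ = arccos(0.2421) ≈ 76.0°.

76.0°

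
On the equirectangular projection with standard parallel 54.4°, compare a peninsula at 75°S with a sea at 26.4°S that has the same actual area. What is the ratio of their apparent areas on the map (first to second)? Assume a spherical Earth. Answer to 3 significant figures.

3.46

The equidistant cylindrical projection with φ₀ = 54.4° has h = 1 (meridians true) and k = cos φ₀ / cos φ along parallels.
Areal scale at 75°: h·k = 1.000 × 2.249 = 2.249.
Areal scale at 26.4°: h·k = 1.000 × 0.6499 = 0.6499.
Ratio = 2.249/0.6499 ≈ 3.46.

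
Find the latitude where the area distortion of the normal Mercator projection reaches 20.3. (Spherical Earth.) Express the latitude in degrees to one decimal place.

Mercator areal scale is sec²φ.
sec²φ = 20.3  ⇒  cos²φ = 0.04926  ⇒  cos φ = 0.2219.
φ = arccos(0.2219) ≈ 77.2°.

77.2°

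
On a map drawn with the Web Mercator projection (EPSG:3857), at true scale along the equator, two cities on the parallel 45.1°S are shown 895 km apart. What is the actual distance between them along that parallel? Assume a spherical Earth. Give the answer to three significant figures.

The Mercator projection is conformal; its linear scale factor is the same in every direction and equals sec φ = 1/cos φ.
Along the parallel at 45.1°, map distances are exaggerated by k = sec 45.1° = 1.417.
True distance = 895 / 1.417 = 895 × cos 45.1° ≈ 632 km.

632 km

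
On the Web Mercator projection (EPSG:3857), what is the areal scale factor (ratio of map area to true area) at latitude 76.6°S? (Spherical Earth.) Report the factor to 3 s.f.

18.6

For Mercator, h = k = sec φ (a conformal cylindrical projection has a single point scale, 1/cos φ).
Areal scale = k² = sec²φ = 1/cos²(76.6°) = 1/0.2317² = 18.62.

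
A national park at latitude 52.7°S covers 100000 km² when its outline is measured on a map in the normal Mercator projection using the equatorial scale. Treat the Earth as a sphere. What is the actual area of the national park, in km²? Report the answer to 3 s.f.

The Mercator projection is conformal; its linear scale factor is the same in every direction and equals sec φ = 1/cos φ.
Areal scale = k² = sec²φ = 1/cos²(52.7°) = 1/0.6060² = 2.723.
True area = apparent / (areal scale) = 100000 / 2.723 ≈ 36700 km².

36700 km²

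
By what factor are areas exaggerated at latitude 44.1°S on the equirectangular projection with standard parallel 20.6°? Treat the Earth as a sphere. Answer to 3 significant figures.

With standard parallel φ₀ = 20.6°, the equirectangular projection gives x = Rλ cos φ₀, y = Rφ, so h = 1 and k = cos 20.6° / cos φ.
Areal scale = h·k = 1 × cos φ₀ / cos φ; at 44.1°, h = 1.000, k = 1.303, so h·k = 1.303.

1.30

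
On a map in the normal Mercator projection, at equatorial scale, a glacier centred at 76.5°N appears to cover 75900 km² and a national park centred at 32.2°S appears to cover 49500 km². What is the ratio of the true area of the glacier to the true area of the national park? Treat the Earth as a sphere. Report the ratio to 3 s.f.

0.117

Mercator's areal exaggeration is sec²φ; hence true area = (apparent area) · cos²φ.
True area of glacier: 75900 × cos²(76.5°) = 75900 × 0.05450 = 4136 km².
True area of national park: 49500 × cos²(32.2°) = 49500 × 0.7160 = 35440 km².
Ratio = 4136 / 35440 ≈ 0.117.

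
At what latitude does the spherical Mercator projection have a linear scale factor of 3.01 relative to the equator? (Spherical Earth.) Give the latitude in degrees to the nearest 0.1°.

Mercator scale is k = sec φ = 1/cos φ.
1/cos φ = 3.01  ⇒  cos φ = 0.3322  ⇒  φ = arccos(0.3322) ≈ 70.6°.

70.6°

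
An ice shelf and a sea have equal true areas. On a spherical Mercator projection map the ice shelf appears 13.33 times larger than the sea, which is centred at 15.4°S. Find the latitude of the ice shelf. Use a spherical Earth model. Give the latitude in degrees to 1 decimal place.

74.7°

On Mercator, (apparent₁)/(apparent₂) = sec²φ₁ / sec²φ₂ when true areas are equal.
cos²φ₂ / cos²φ₁ = 13.33  ⇒  cos φ₁ = cos 15.4° / √13.33 = 0.9641/3.651 = 0.2641.
φ₁ = arccos(0.2641) ≈ 74.7°.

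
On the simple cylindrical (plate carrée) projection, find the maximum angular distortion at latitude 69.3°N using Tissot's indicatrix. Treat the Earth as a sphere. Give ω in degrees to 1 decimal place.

In the plate carrée (x = Rλ, y = Rφ), meridians are true-scale (h = 1) and parallels are stretched by k = sec φ.
At 69.3°: h = 1.000, k = 2.829; principal scales a = 2.829, b = 1.000.
sin(ω/2) = (a − b)/(a + b) = 1.829/3.829 = 0.4777, so ω = 2 arcsin(0.4777) ≈ 57.1°.

57.1°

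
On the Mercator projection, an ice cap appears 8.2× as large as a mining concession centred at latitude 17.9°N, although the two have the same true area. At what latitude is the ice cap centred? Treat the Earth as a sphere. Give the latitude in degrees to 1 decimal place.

For equal true areas on Mercator, apparent areas scale as sec²φ, so the ratio is cos²φ₂ / cos²φ₁.
cos²φ₂ / cos²φ₁ = 8.2  ⇒  cos φ₁ = cos 17.9° / √8.2 = 0.9516/2.864 = 0.3323.
φ₁ = arccos(0.3323) ≈ 70.6°.

70.6°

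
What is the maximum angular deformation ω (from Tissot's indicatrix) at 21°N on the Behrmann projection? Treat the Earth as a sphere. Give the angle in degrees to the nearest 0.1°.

The Behrmann projection is cylindrical equal-area with φ₀ = 30°. Cylindrical equal-area (φ₀ = 30°): h = cos φ / cos 30° along meridians, k = cos 30° / cos φ along parallels; h·k = 1.
At 21°: h = 1.078, k = 0.9276; principal scales a = 1.078, b = 0.9276.
sin(ω/2) = (a − b)/(a + b) = 0.1504/2.006 = 0.07497, so ω = 2 arcsin(0.07497) ≈ 8.6°.

8.6°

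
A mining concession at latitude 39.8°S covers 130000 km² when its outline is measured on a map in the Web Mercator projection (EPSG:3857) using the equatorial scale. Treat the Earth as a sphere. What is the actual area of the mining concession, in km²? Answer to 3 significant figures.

The Mercator projection is conformal; its linear scale factor is the same in every direction and equals sec φ = 1/cos φ.
Areal scale = k² = sec²φ = 1/cos²(39.8°) = 1/0.7683² = 1.694.
True area = apparent / (areal scale) = 130000 / 1.694 ≈ 76700 km².

76700 km²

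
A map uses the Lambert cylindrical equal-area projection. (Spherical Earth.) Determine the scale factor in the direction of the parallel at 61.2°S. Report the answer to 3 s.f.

2.08

The Lambert cylindrical equal-area projection is the cylindrical equal-area projection with its standard parallel at the equator (φ₀ = 0). For cylindrical equal-area with standard parallel φ₀, h = cos φ / cos φ₀ and k = cos φ₀ / cos φ, so h·k = 1.
k = cos 0° / cos 61.2° = 1.000/0.4818 = 2.076.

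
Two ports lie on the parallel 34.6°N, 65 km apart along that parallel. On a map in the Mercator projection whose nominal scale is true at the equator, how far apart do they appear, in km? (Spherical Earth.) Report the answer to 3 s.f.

79.0 km

For Mercator, h = k = sec φ (a conformal cylindrical projection has a single point scale, 1/cos φ).
Along the parallel, k = sec 34.6° = 1/0.8231 = 1.215.
Map distance = 65 × 1.215 ≈ 79.0 km.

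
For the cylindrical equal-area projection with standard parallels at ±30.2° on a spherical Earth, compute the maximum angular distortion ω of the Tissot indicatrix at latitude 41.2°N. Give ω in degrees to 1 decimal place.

For cylindrical equal-area with standard parallel φ₀, h = cos φ / cos φ₀ and k = cos φ₀ / cos φ, so h·k = 1.
At 41.2°: h = 0.8706, k = 1.149; principal scales a = 1.149, b = 0.8706.
sin(ω/2) = (a − b)/(a + b) = 0.2781/2.019 = 0.1377, so ω = 2 arcsin(0.1377) ≈ 15.8°.

15.8°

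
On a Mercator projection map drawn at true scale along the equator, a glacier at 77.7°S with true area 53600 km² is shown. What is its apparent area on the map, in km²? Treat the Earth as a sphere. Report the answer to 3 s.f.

1180000 km²

For Mercator, h = k = sec φ (a conformal cylindrical projection has a single point scale, 1/cos φ).
Areal scale = k² = sec²φ = 1/cos²(77.7°) = 1/0.2130² = 22.04.
Apparent area = 53600 × 22.04 ≈ 1180000 km².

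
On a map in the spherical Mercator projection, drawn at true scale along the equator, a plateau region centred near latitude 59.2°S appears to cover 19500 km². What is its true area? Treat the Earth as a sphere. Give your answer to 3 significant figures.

The Mercator projection is conformal; its linear scale factor is the same in every direction and equals sec φ = 1/cos φ.
Areal scale = k² = sec²φ = 1/cos²(59.2°) = 1/0.5120² = 3.814.
True area = apparent / (areal scale) = 19500 / 3.814 ≈ 5110 km².

5110 km²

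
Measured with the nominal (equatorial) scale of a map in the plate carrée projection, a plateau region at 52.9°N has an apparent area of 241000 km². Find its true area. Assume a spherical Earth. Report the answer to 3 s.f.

145000 km²

In the plate carrée (x = Rλ, y = Rφ), meridians are true-scale (h = 1) and parallels are stretched by k = sec φ.
Areal scale = h·k = 1 × sec φ; at 52.9°, h = 1.000, k = 1.658, so h·k = 1.658.
True area = apparent / (areal scale) = 241000 / 1.658 ≈ 145000 km².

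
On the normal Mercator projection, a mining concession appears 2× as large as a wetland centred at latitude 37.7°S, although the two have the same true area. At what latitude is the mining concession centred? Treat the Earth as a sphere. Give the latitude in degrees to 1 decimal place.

For equal true areas on Mercator, apparent areas scale as sec²φ, so the ratio is cos²φ₂ / cos²φ₁.
cos²φ₂ / cos²φ₁ = 2  ⇒  cos φ₁ = cos 37.7° / √2 = 0.7912/1.414 = 0.5595.
φ₁ = arccos(0.5595) ≈ 56.0°.

56.0°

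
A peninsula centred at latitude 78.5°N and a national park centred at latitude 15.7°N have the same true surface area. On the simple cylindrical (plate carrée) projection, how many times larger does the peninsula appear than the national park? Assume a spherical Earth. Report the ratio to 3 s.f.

4.83

Plate carrée maps x = Rλ, y = Rφ. The meridian scale is h = 1 and the parallel scale is k = 1/cos φ = sec φ.
Areal scale at 78.5°: h·k = 1.000 × 5.016 = 5.016.
Areal scale at 15.7°: h·k = 1.000 × 1.039 = 1.039.
Ratio = 5.016/1.039 ≈ 4.83.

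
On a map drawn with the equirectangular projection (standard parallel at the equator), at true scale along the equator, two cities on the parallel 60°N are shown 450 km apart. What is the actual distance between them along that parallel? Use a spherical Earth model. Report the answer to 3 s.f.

In the plate carrée (x = Rλ, y = Rφ), meridians are true-scale (h = 1) and parallels are stretched by k = sec φ.
Along the parallel at 60°, map distances are exaggerated by k = sec 60° = 2.000.
True distance = 450 / 2.000 = 450 × cos 60° ≈ 225 km.

225 km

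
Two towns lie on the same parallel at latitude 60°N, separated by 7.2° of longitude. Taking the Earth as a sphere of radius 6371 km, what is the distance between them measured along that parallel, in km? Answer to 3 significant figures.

Arc length along a parallel = R cos φ · Δλ (with Δλ in radians).
= 6371 × cos 60° × (7.2° × π/180) = 6371 × 0.5000 × 0.1257 ≈ 400 km.

400 km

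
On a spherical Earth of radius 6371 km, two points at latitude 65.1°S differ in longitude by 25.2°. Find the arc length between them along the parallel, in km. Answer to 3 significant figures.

Arc length along a parallel = R cos φ · Δλ (with Δλ in radians).
= 6371 × cos 65.1° × (25.2° × π/180) = 6371 × 0.4210 × 0.4398 ≈ 1180 km.

1180 km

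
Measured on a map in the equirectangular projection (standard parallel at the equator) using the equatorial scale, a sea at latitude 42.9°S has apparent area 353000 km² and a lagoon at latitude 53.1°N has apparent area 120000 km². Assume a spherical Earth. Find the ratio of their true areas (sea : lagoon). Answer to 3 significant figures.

On the plate carrée, areal scale = h·k = 1 × sec φ, so true area = apparent × cos φ.
True area of sea: 353000 × cos(42.9°) = 353000 × 0.7325 = 258600 km².
True area of lagoon: 120000 × cos(53.1°) = 120000 × 0.6004 = 72050 km².
Ratio = 258600 / 72050 ≈ 3.59.

3.59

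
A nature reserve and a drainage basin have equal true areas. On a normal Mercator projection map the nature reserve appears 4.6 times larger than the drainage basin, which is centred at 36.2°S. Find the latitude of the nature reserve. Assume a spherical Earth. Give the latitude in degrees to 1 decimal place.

For equal true areas on Mercator, apparent areas scale as sec²φ, so the ratio is cos²φ₂ / cos²φ₁.
cos²φ₂ / cos²φ₁ = 4.6  ⇒  cos φ₁ = cos 36.2° / √4.6 = 0.8070/2.145 = 0.3762.
φ₁ = arccos(0.3762) ≈ 67.9°.

67.9°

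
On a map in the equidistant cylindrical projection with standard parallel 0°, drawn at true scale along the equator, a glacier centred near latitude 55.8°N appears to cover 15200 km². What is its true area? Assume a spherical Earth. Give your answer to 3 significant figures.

8540 km²

Plate carrée maps x = Rλ, y = Rφ. The meridian scale is h = 1 and the parallel scale is k = 1/cos φ = sec φ.
Areal scale = h·k = 1 × sec φ; at 55.8°, h = 1.000, k = 1.779, so h·k = 1.779.
True area = apparent / (areal scale) = 15200 / 1.779 ≈ 8540 km².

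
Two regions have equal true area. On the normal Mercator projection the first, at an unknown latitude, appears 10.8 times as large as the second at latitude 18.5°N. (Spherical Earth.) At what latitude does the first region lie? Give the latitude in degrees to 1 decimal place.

On Mercator, (apparent₁)/(apparent₂) = sec²φ₁ / sec²φ₂ when true areas are equal.
cos²φ₂ / cos²φ₁ = 10.8  ⇒  cos φ₁ = cos 18.5° / √10.8 = 0.9483/3.286 = 0.2886.
φ₁ = arccos(0.2886) ≈ 73.2°.

73.2°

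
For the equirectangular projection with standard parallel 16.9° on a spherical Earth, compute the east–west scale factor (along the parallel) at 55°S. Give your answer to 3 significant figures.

In the equirectangular projection with standard parallel φ₀ = 16.9° (x = Rλ cos φ₀, y = Rφ), meridians are true-scale (h = 1) and the parallel scale is k = cos φ₀ / cos φ.
k = cos 16.9° / cos 55° = 0.9568/0.5736 = 1.668.

1.67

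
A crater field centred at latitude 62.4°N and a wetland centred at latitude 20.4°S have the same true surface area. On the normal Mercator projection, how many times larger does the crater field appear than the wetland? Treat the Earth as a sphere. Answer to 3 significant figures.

4.09

On Mercator, area is exaggerated by sec²φ = 1/cos²φ.
At 62.4°: sec²(62.4°) = 1/0.4633² = 4.659.
At 20.4°: sec²(20.4°) = 1/0.9373² = 1.138.
Ratio = 4.659/1.138 = cos²(20.4°)/cos²(62.4°) ≈ 4.09.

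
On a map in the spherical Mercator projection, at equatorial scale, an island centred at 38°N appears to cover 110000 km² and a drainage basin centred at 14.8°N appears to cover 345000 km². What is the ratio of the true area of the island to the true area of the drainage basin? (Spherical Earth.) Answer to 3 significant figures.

0.212

On Mercator the areal scale is sec²φ, so true area = apparent × cos²φ.
True area of island: 110000 × cos²(38°) = 110000 × 0.6210 = 68310 km².
True area of drainage basin: 345000 × cos²(14.8°) = 345000 × 0.9347 = 322500 km².
Ratio = 68310 / 322500 ≈ 0.212.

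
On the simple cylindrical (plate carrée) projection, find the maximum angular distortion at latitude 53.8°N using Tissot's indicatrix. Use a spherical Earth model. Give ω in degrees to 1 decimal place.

For the equirectangular projection with φ₀ = 0 (plate carrée), h = 1 along meridians and k = sec φ along parallels.
At 53.8°: h = 1.000, k = 1.693; principal scales a = 1.693, b = 1.000.
sin(ω/2) = (a − b)/(a + b) = 0.6932/2.693 = 0.2574, so ω = 2 arcsin(0.2574) ≈ 29.8°.

29.8°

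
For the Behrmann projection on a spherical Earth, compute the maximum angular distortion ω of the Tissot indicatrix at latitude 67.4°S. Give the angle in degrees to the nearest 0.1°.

The Behrmann projection is cylindrical equal-area with φ₀ = 30°. For cylindrical equal-area with standard parallel φ₀, h = cos φ / cos φ₀ and k = cos φ₀ / cos φ, so h·k = 1.
At 67.4°: h = 0.4437, k = 2.254; principal scales a = 2.254, b = 0.4437.
sin(ω/2) = (a − b)/(a + b) = 1.810/2.697 = 0.6710, so ω = 2 arcsin(0.6710) ≈ 84.3°.

84.3°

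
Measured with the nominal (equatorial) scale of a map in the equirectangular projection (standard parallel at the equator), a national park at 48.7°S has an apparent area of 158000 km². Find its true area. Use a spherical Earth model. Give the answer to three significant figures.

In the plate carrée (x = Rλ, y = Rφ), meridians are true-scale (h = 1) and parallels are stretched by k = sec φ.
Areal scale = h·k = 1 × sec φ; at 48.7°, h = 1.000, k = 1.515, so h·k = 1.515.
True area = apparent / (areal scale) = 158000 / 1.515 ≈ 104000 km².

104000 km²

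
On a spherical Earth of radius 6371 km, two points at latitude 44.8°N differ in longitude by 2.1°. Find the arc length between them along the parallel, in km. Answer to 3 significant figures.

166 km

Arc length along a parallel = R cos φ · Δλ (with Δλ in radians).
= 6371 × cos 44.8° × (2.1° × π/180) = 6371 × 0.7096 × 0.03665 ≈ 166 km.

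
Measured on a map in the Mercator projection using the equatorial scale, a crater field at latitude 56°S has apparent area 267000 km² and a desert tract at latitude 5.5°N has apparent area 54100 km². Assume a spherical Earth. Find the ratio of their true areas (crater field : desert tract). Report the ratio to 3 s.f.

1.56

Mercator's areal exaggeration is sec²φ; hence true area = (apparent area) · cos²φ.
True area of crater field: 267000 × cos²(56°) = 267000 × 0.3127 = 83490 km².
True area of desert tract: 54100 × cos²(5.5°) = 54100 × 0.9908 = 53600 km².
Ratio = 83490 / 53600 ≈ 1.56.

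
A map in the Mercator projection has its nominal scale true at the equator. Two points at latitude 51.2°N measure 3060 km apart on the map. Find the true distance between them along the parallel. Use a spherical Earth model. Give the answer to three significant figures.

1920 km

Mercator is conformal, so the point scale is isotropic: h = k = sec φ = 1/cos φ.
Along the parallel at 51.2°, map distances are exaggerated by k = sec 51.2° = 1.596.
True distance = 3060 / 1.596 = 3060 × cos 51.2° ≈ 1920 km.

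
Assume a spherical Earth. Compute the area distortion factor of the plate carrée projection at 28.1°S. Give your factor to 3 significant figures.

In the plate carrée (x = Rλ, y = Rφ), meridians are true-scale (h = 1) and parallels are stretched by k = sec φ.
Areal scale = h·k = 1 × sec φ; at 28.1°, h = 1.000, k = 1.134, so h·k = 1.134.

1.13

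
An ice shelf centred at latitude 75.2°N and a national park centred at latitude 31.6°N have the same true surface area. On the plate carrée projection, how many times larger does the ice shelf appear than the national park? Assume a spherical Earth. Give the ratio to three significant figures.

In the plate carrée (x = Rλ, y = Rφ), meridians are true-scale (h = 1) and parallels are stretched by k = sec φ.
Areal scale at 75.2°: h·k = 1.000 × 3.915 = 3.915.
Areal scale at 31.6°: h·k = 1.000 × 1.174 = 1.174.
Ratio = 3.915/1.174 ≈ 3.33.

3.33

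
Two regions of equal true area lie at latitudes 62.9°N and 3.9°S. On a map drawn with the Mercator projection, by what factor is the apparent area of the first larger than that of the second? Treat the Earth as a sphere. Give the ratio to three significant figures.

4.80

Mercator is conformal with k = sec φ, so areal scale = k² = sec²φ.
At 62.9°: sec²(62.9°) = 1/0.4555² = 4.819.
At 3.9°: sec²(3.9°) = 1/0.9977² = 1.005.
Ratio = 4.819/1.005 = cos²(3.9°)/cos²(62.9°) ≈ 4.80.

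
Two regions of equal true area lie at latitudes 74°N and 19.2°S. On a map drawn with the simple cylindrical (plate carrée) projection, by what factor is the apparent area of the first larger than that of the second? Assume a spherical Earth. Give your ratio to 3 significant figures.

For the equirectangular projection with φ₀ = 0 (plate carrée), h = 1 along meridians and k = sec φ along parallels.
Areal scale at 74°: h·k = 1.000 × 3.628 = 3.628.
Areal scale at 19.2°: h·k = 1.000 × 1.059 = 1.059.
Ratio = 3.628/1.059 ≈ 3.43.

3.43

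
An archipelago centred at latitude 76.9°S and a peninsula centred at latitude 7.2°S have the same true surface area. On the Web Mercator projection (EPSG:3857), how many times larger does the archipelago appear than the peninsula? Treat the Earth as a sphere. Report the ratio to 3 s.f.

19.2

On Mercator, area is exaggerated by sec²φ = 1/cos²φ.
At 76.9°: sec²(76.9°) = 1/0.2267² = 19.47.
At 7.2°: sec²(7.2°) = 1/0.9921² = 1.016.
Ratio = 19.47/1.016 = cos²(7.2°)/cos²(76.9°) ≈ 19.2.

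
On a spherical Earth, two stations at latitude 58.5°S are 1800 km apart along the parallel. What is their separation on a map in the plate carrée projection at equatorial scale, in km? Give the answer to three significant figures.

Plate carrée maps x = Rλ, y = Rφ. The meridian scale is h = 1 and the parallel scale is k = 1/cos φ = sec φ.
Along the parallel, k = sec 58.5° = 1/0.5225 = 1.914.
Map distance = 1800 × 1.914 ≈ 3440 km.

3440 km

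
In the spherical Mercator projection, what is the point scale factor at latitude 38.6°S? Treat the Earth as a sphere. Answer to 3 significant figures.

1.28

The Mercator projection is conformal; its linear scale factor is the same in every direction and equals sec φ = 1/cos φ.
k = 1/cos 38.6° = 1/0.7815 = 1.280.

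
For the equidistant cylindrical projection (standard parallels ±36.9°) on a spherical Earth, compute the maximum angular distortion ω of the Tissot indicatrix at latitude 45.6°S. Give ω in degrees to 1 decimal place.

7.7°

With standard parallel φ₀ = 36.9°, the equirectangular projection gives x = Rλ cos φ₀, y = Rφ, so h = 1 and k = cos 36.9° / cos φ.
At 45.6°: h = 1.000, k = 1.143; principal scales a = 1.143, b = 1.000.
sin(ω/2) = (a − b)/(a + b) = 0.1430/2.143 = 0.06671, so ω = 2 arcsin(0.06671) ≈ 7.7°.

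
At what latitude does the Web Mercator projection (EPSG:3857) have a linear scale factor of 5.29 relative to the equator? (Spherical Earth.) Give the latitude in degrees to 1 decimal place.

79.1°

Mercator scale is k = sec φ = 1/cos φ.
1/cos φ = 5.29  ⇒  cos φ = 0.1890  ⇒  φ = arccos(0.1890) ≈ 79.1°.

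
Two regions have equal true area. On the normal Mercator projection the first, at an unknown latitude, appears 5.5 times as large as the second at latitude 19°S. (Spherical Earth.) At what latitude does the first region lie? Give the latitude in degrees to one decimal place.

For equal true areas on Mercator, apparent areas scale as sec²φ, so the ratio is cos²φ₂ / cos²φ₁.
cos²φ₂ / cos²φ₁ = 5.5  ⇒  cos φ₁ = cos 19° / √5.5 = 0.9455/2.345 = 0.4032.
φ₁ = arccos(0.4032) ≈ 66.2°.

66.2°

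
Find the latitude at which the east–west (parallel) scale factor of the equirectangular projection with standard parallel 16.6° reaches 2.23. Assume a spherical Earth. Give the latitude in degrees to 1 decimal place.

64.5°

With standard parallel φ₀ = 16.6°, the equirectangular projection gives x = Rλ cos φ₀, y = Rφ, so h = 1 and k = cos 16.6° / cos φ.
k = cos φ₀ / cos φ = 2.23  ⇒  cos φ = cos 16.6° / 2.23 = 0.4297.
φ = arccos(0.4297) ≈ 64.5°.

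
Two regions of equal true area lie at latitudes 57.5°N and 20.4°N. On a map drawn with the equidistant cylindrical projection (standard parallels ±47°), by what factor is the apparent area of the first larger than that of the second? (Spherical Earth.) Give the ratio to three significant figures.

1.74

The equidistant cylindrical projection with φ₀ = 47° has h = 1 (meridians true) and k = cos φ₀ / cos φ along parallels.
Areal scale at 57.5°: h·k = 1.000 × 1.269 = 1.269.
Areal scale at 20.4°: h·k = 1.000 × 0.7276 = 0.7276.
Ratio = 1.269/0.7276 ≈ 1.74.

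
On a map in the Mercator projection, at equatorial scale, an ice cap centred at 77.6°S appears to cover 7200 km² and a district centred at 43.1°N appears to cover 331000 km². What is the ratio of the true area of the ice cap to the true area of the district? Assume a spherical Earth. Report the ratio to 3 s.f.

Mercator's areal exaggeration is sec²φ; hence true area = (apparent area) · cos²φ.
True area of ice cap: 7200 × cos²(77.6°) = 7200 × 0.04611 = 332.0 km².
True area of district: 331000 × cos²(43.1°) = 331000 × 0.5331 = 176500 km².
Ratio = 332.0 / 176500 ≈ 0.00188.

0.00188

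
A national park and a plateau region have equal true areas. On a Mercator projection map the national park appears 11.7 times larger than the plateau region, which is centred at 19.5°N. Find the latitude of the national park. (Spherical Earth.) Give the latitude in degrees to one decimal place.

On Mercator, (apparent₁)/(apparent₂) = sec²φ₁ / sec²φ₂ when true areas are equal.
cos²φ₂ / cos²φ₁ = 11.7  ⇒  cos φ₁ = cos 19.5° / √11.7 = 0.9426/3.421 = 0.2756.
φ₁ = arccos(0.2756) ≈ 74.0°.

74.0°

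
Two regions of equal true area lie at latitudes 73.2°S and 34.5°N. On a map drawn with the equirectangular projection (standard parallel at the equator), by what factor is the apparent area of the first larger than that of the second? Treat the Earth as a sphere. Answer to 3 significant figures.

In the plate carrée (x = Rλ, y = Rφ), meridians are true-scale (h = 1) and parallels are stretched by k = sec φ.
Areal scale at 73.2°: h·k = 1.000 × 3.460 = 3.460.
Areal scale at 34.5°: h·k = 1.000 × 1.213 = 1.213.
Ratio = 3.460/1.213 ≈ 2.85.

2.85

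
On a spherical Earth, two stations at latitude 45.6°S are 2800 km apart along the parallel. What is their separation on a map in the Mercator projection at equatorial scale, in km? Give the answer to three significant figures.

4000 km

Mercator is conformal, so the point scale is isotropic: h = k = sec φ = 1/cos φ.
Along the parallel, k = sec 45.6° = 1/0.6997 = 1.429.
Map distance = 2800 × 1.429 ≈ 4000 km.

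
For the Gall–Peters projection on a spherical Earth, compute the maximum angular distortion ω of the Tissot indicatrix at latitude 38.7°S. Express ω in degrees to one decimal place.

11.3°

The Gall–Peters projection is cylindrical equal-area with φ₀ = 45°. For cylindrical equal-area with standard parallel φ₀, h = cos φ / cos φ₀ and k = cos φ₀ / cos φ, so h·k = 1.
At 38.7°: h = 1.104, k = 0.9060; principal scales a = 1.104, b = 0.9060.
sin(ω/2) = (a − b)/(a + b) = 0.1976/2.010 = 0.09834, so ω = 2 arcsin(0.09834) ≈ 11.3°.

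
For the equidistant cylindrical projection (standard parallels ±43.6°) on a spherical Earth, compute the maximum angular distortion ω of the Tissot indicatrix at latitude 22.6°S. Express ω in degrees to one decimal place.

In the equirectangular projection with standard parallel φ₀ = 43.6° (x = Rλ cos φ₀, y = Rφ), meridians are true-scale (h = 1) and the parallel scale is k = cos φ₀ / cos φ.
At 22.6°: h = 1.000, k = 0.7844; principal scales a = 1.000, b = 0.7844.
sin(ω/2) = (a − b)/(a + b) = 0.2156/1.784 = 0.1208, so ω = 2 arcsin(0.1208) ≈ 13.9°.

13.9°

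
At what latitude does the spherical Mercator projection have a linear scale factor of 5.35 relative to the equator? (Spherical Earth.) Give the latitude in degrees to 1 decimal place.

79.2°

Mercator scale is k = sec φ = 1/cos φ.
1/cos φ = 5.35  ⇒  cos φ = 0.1869  ⇒  φ = arccos(0.1869) ≈ 79.2°.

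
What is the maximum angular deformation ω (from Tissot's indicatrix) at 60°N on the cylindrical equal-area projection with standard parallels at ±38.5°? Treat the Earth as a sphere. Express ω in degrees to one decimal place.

49.7°

For cylindrical equal-area with standard parallel φ₀, h = cos φ / cos φ₀ and k = cos φ₀ / cos φ, so h·k = 1.
At 60°: h = 0.6389, k = 1.565; principal scales a = 1.565, b = 0.6389.
sin(ω/2) = (a − b)/(a + b) = 0.9263/2.204 = 0.4203, so ω = 2 arcsin(0.4203) ≈ 49.7°.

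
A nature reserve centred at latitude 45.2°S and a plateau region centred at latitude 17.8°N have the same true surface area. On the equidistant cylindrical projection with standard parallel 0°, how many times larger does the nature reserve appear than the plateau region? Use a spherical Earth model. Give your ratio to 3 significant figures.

1.35

In the plate carrée (x = Rλ, y = Rφ), meridians are true-scale (h = 1) and parallels are stretched by k = sec φ.
Areal scale at 45.2°: h·k = 1.000 × 1.419 = 1.419.
Areal scale at 17.8°: h·k = 1.000 × 1.050 = 1.050.
Ratio = 1.419/1.050 ≈ 1.35.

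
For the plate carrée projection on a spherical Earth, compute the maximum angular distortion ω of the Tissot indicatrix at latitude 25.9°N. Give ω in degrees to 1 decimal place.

6.1°

In the plate carrée (x = Rλ, y = Rφ), meridians are true-scale (h = 1) and parallels are stretched by k = sec φ.
At 25.9°: h = 1.000, k = 1.112; principal scales a = 1.112, b = 1.000.
sin(ω/2) = (a − b)/(a + b) = 0.1117/2.112 = 0.05288, so ω = 2 arcsin(0.05288) ≈ 6.1°.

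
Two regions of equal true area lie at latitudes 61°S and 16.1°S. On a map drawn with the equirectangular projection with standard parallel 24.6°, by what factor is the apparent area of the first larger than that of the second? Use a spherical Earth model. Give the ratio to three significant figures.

With standard parallel φ₀ = 24.6°, the equirectangular projection gives x = Rλ cos φ₀, y = Rφ, so h = 1 and k = cos 24.6° / cos φ.
Areal scale at 61°: h·k = 1.000 × 1.875 = 1.875.
Areal scale at 16.1°: h·k = 1.000 × 0.9464 = 0.9464.
Ratio = 1.875/0.9464 ≈ 1.98.

1.98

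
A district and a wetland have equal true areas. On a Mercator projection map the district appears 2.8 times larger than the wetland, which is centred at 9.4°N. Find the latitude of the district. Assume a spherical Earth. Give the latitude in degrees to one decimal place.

Mercator areal scale is sec²φ, so apparent-area ratio = sec²φ₁ / sec²φ₂ = cos²φ₂ / cos²φ₁.
cos²φ₂ / cos²φ₁ = 2.8  ⇒  cos φ₁ = cos 9.4° / √2.8 = 0.9866/1.673 = 0.5896.
φ₁ = arccos(0.5896) ≈ 53.9°.

53.9°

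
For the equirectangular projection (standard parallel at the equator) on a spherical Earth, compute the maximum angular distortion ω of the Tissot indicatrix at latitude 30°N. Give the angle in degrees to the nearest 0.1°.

8.2°

For the equirectangular projection with φ₀ = 0 (plate carrée), h = 1 along meridians and k = sec φ along parallels.
At 30°: h = 1.000, k = 1.155; principal scales a = 1.155, b = 1.000.
sin(ω/2) = (a − b)/(a + b) = 0.1547/2.155 = 0.07180, so ω = 2 arcsin(0.07180) ≈ 8.2°.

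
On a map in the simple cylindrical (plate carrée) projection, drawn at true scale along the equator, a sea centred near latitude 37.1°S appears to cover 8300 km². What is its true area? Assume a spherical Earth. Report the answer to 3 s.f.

6620 km²

Plate carrée maps x = Rλ, y = Rφ. The meridian scale is h = 1 and the parallel scale is k = 1/cos φ = sec φ.
Areal scale = h·k = 1 × sec φ; at 37.1°, h = 1.000, k = 1.254, so h·k = 1.254.
True area = apparent / (areal scale) = 8300 / 1.254 ≈ 6620 km².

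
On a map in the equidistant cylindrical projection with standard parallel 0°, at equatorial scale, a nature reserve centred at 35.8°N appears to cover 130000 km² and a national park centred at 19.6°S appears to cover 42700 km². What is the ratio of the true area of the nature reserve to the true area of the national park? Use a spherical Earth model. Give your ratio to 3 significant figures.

2.62

On the plate carrée, areal scale = h·k = 1 × sec φ, so true area = apparent × cos φ.
True area of nature reserve: 130000 × cos(35.8°) = 130000 × 0.8111 = 105400 km².
True area of national park: 42700 × cos(19.6°) = 42700 × 0.9421 = 40230 km².
Ratio = 105400 / 40230 ≈ 2.62.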